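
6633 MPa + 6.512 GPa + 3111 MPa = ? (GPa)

16.256 GPa

In GPa:
  6633 MPa = 6633e-3 GPa = 6.633
  6.512 GPa → 6.512
  3111 MPa = 3111e-3 GPa = 3.111
Sum: 6.633 + 6.512 + 3.111 = 16.256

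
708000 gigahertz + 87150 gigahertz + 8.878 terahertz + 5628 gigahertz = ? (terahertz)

809.656 terahertz

In terahertz:
  708000 gigahertz = 708000 × 10^-3 terahertz = 708
  87150 gigahertz = 87150 × 10^-3 terahertz = 87.15
  8.878 terahertz → 8.878
  5628 gigahertz = 5628 × 10^-3 terahertz = 5.628
Sum: 708 + 87.15 + 8.878 + 5.628 = 809.656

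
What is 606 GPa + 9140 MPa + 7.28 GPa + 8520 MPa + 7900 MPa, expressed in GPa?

638.84 GPa

In GPa:
  606 GPa → 606
  9140 MPa = 9140e-3 GPa = 9.14
  7.28 GPa → 7.28
  8520 MPa = 8520e-3 GPa = 8.52
  7900 MPa = 7900e-3 GPa = 7.9
Sum: 606 + 9.14 + 7.28 + 8.52 + 7.9 = 638.84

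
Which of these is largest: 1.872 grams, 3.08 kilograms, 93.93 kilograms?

1.872 grams = 1.872 grams
3.08 kilograms = 3080 grams
93.93 kilograms = 93930 grams

93.93 kilograms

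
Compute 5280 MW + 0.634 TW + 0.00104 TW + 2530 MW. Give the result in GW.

642.85 GW

In GW:
  5280 MW = 5280e-3 GW = 5.28
  0.634 TW = 0.634e3 GW = 634
  0.00104 TW = 0.00104e3 GW = 1.04
  2530 MW = 2530e-3 GW = 2.53
Sum: 5.28 + 634 + 1.04 + 2.53 = 642.85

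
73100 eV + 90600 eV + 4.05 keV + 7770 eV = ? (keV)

175.52 keV

In keV:
  73100 eV = 73100 × 10^-3 keV = 73.1
  90600 eV = 90600 × 10^-3 keV = 90.6
  4.05 keV → 4.05
  7770 eV = 7770 × 10^-3 keV = 7.77
Sum: 73.1 + 90.6 + 4.05 + 7.77 = 175.52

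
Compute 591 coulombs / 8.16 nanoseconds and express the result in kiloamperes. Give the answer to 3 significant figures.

(591) / (8.16e-9) = 72.426e9 A

72400000 kiloamperes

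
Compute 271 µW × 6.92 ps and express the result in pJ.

0.00187532 pJ

271 × 10⁻⁶ × 6.92 × 10⁻¹² = 1875.32 × 10⁻¹⁸ J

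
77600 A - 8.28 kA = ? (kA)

69.32 kA

In kA:
  77600 A = 77600e-3 kA = 77.6
  8.28 kA → 8.28
Difference: 77.6 - 8.28 = 69.32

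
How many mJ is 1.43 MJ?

1430000000 mJ

mega = 1e6, milli = 1e-3; factor is 1e9.
1.43 × 1e9 = 1430000000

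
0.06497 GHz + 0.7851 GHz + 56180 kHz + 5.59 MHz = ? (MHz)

In MHz:
  0.06497 GHz = 0.06497e3 MHz = 64.97
  0.7851 GHz = 0.7851e3 MHz = 785.1
  56180 kHz = 56180e-3 MHz = 56.18
  5.59 MHz → 5.59
Sum: 64.97 + 785.1 + 56.18 + 5.59 = 911.84

911.84 MHz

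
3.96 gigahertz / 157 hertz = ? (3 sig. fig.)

25200000

(3.96e9) / (157) = 0.02522e9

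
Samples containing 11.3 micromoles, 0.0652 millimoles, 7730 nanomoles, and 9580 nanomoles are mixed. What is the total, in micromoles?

In micromoles:
  11.3 micromoles → 11.3
  0.0652 millimoles = 0.0652 × 10^3 micromoles = 65.2
  7730 nanomoles = 7730 × 10^-3 micromoles = 7.73
  9580 nanomoles = 9580 × 10^-3 micromoles = 9.58
Sum: 11.3 + 65.2 + 7.73 + 9.58 = 93.81

93.81 micromoles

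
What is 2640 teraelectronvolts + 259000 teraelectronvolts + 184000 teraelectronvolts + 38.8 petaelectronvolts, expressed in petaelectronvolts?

In petaelectronvolts:
  2640 teraelectronvolts = 2640 × 10^-3 petaelectronvolts = 2.64
  259000 teraelectronvolts = 259000 × 10^-3 petaelectronvolts = 259
  184000 teraelectronvolts = 184000 × 10^-3 petaelectronvolts = 184
  38.8 petaelectronvolts → 38.8
Sum: 2.64 + 259 + 184 + 38.8 = 484.44

484.44 petaelectronvolts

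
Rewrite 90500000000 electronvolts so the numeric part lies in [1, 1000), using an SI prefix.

= 90.5e9 electronvolts; 1e9 is giga.

90.5 gigaelectronvolts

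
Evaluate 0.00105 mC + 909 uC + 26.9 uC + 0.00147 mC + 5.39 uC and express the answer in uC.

In uC:
  0.00105 mC = 0.00105 × 10³ uC = 1.05
  909 uC → 909
  26.9 uC → 26.9
  0.00147 mC = 0.00147 × 10³ uC = 1.47
  5.39 uC → 5.39
Sum: 1.05 + 909 + 26.9 + 1.47 + 5.39 = 943.81

943.81 uC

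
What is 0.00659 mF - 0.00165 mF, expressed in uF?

In uF:
  0.00659 mF = 0.00659e3 uF = 6.59
  0.00165 mF = 0.00165e3 uF = 1.65
Difference: 6.59 - 1.65 = 4.94

4.94 uF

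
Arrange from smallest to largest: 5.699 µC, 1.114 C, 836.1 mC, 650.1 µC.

5.699 µC < 650.1 µC < 836.1 mC < 1.114 C

5.699 µC = 0.000005699 C
1.114 C = 1.114 C
836.1 mC = 0.8361 C
650.1 µC = 0.0006501 C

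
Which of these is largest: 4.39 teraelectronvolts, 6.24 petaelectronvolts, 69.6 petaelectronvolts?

69.6 petaelectronvolts

4.39 teraelectronvolts = 4390000000000 electronvolts
6.24 petaelectronvolts = 6240000000000000 electronvolts
69.6 petaelectronvolts = 69600000000000000 electronvolts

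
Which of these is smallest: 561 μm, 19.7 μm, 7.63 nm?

7.63 nm

561 μm = 0.000561 m
19.7 μm = 0.0000197 m
7.63 nm = 0.00000000763 m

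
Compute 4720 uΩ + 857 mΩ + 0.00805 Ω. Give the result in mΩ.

In mΩ:
  4720 uΩ = 4720 × 10⁻³ mΩ = 4.72
  857 mΩ → 857
  0.00805 Ω = 0.00805 × 10³ mΩ = 8.05
Sum: 4.72 + 857 + 8.05 = 869.77

869.77 mΩ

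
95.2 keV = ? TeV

0.0000000952 TeV

kilo = 1e3, tera = 1e12; factor is 1e-9.
95.2 × 1e-9 = 0.0000000952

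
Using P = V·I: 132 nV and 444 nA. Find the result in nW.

132e-9 × 444e-9 = 58608e-18 W

0.000058608 nW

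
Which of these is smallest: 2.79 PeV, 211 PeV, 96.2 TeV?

2.79 PeV = 2790000000000000 eV
211 PeV = 211000000000000000 eV
96.2 TeV = 96200000000000 eV

96.2 TeV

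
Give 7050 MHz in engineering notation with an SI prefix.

7.05 GHz

= 7.05 × 10⁹ Hz; 10⁹ is giga.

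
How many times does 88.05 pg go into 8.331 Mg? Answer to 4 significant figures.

94620000000000000

(8.331 × 10^6) / (88.05 × 10^-12) = 0.094617 × 10^18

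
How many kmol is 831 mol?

0.831 kmol

(no prefix) = 10^0, kilo = 10^3; factor is 10^-3.
831 × 10^-3 = 0.831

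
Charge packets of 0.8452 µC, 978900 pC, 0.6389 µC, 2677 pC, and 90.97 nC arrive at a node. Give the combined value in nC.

2556.647 nC

In nC:
  0.8452 µC = 0.8452 × 10^3 nC = 845.2
  978900 pC = 978900 × 10^-3 nC = 978.9
  0.6389 µC = 0.6389 × 10^3 nC = 638.9
  2677 pC = 2677 × 10^-3 nC = 2.677
  90.97 nC → 90.97
Sum: 845.2 + 978.9 + 638.9 + 2.677 + 90.97 = 2556.647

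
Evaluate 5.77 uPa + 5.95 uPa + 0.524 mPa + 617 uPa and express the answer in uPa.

In uPa:
  5.77 uPa → 5.77
  5.95 uPa → 5.95
  0.524 mPa = 0.524e3 uPa = 524
  617 uPa → 617
Sum: 5.77 + 5.95 + 524 + 617 = 1152.72

1152.72 uPa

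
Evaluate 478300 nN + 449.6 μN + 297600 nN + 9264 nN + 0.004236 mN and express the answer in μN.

1239 μN

In μN:
  478300 nN = 478300e-3 μN = 478.3
  449.6 μN → 449.6
  297600 nN = 297600e-3 μN = 297.6
  9264 nN = 9264e-3 μN = 9.264
  0.004236 mN = 0.004236e3 μN = 4.236
Sum: 478.3 + 449.6 + 297.6 + 9.264 + 4.236 = 1239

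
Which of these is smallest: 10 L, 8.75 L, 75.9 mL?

10 L = 10 L
8.75 L = 8.75 L
75.9 mL = 0.0759 L

75.9 mL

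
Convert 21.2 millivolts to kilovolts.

milli = 10⁻³, kilo = 10³; factor is 10⁻⁶.
21.2 × 10⁻⁶ = 0.0000212

0.0000212 kilovolts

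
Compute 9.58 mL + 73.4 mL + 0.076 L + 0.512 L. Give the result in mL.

670.98 mL

In mL:
  9.58 mL → 9.58
  73.4 mL → 73.4
  0.076 L = 0.076 × 10^3 mL = 76
  0.512 L = 0.512 × 10^3 mL = 512
Sum: 9.58 + 73.4 + 76 + 512 = 670.98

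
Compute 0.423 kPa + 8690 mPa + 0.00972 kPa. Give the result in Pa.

441.41 Pa

In Pa:
  0.423 kPa = 0.423e3 Pa = 423
  8690 mPa = 8690e-3 Pa = 8.69
  0.00972 kPa = 0.00972e3 Pa = 9.72
Sum: 423 + 8.69 + 9.72 = 441.41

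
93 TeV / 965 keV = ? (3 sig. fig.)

96400000

(93e12) / (965e3) = 0.09637e9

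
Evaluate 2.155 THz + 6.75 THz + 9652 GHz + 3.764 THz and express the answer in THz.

22.321 THz

In THz:
  2.155 THz → 2.155
  6.75 THz → 6.75
  9652 GHz = 9652 × 10^-3 THz = 9.652
  3.764 THz → 3.764
Sum: 2.155 + 6.75 + 9.652 + 3.764 = 22.321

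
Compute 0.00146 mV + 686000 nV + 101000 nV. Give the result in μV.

788.46 μV

In μV:
  0.00146 mV = 0.00146e3 μV = 1.46
  686000 nV = 686000e-3 μV = 686
  101000 nV = 101000e-3 μV = 101
Sum: 1.46 + 686 + 101 = 788.46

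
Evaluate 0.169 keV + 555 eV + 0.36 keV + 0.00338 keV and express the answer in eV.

1087.38 eV

In eV:
  0.169 keV = 0.169 × 10^3 eV = 169
  555 eV → 555
  0.36 keV = 0.36 × 10^3 eV = 360
  0.00338 keV = 0.00338 × 10^3 eV = 3.38
Sum: 169 + 555 + 360 + 3.38 = 1087.38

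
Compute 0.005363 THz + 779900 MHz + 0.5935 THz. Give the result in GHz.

1378.763 GHz

In GHz:
  0.005363 THz = 0.005363 × 10^3 GHz = 5.363
  779900 MHz = 779900 × 10^-3 GHz = 779.9
  0.5935 THz = 0.5935 × 10^3 GHz = 593.5
Sum: 5.363 + 779.9 + 593.5 = 1378.763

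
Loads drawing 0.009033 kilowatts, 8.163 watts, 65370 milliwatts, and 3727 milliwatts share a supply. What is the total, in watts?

In watts:
  0.009033 kilowatts = 0.009033 × 10^3 watts = 9.033
  8.163 watts → 8.163
  65370 milliwatts = 65370 × 10^-3 watts = 65.37
  3727 milliwatts = 3727 × 10^-3 watts = 3.727
Sum: 9.033 + 8.163 + 65.37 + 3.727 = 86.293

86.293 watts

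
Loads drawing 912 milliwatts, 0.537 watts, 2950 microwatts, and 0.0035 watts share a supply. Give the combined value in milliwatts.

In milliwatts:
  912 milliwatts → 912
  0.537 watts = 0.537 × 10^3 milliwatts = 537
  2950 microwatts = 2950 × 10^-3 milliwatts = 2.95
  0.0035 watts = 0.0035 × 10^3 milliwatts = 3.5
Sum: 912 + 537 + 2.95 + 3.5 = 1455.45

1455.45 milliwatts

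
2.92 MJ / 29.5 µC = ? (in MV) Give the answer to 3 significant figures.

(2.92 × 10^6) / (29.5 × 10^-6) = 0.098983 × 10^12 V

99000 MV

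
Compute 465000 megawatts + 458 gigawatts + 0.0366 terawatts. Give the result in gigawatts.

In gigawatts:
  465000 megawatts = 465000 × 10^-3 gigawatts = 465
  458 gigawatts → 458
  0.0366 terawatts = 0.0366 × 10^3 gigawatts = 36.6
Sum: 465 + 458 + 36.6 = 959.6

959.6 gigawatts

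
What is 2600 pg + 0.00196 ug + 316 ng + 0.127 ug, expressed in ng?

447.56 ng

In ng:
  2600 pg = 2600 × 10⁻³ ng = 2.6
  0.00196 ug = 0.00196 × 10³ ng = 1.96
  316 ng → 316
  0.127 ug = 0.127 × 10³ ng = 127
Sum: 2.6 + 1.96 + 316 + 127 = 447.56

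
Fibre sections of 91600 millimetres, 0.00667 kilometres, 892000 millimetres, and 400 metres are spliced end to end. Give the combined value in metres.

In metres:
  91600 millimetres = 91600 × 10⁻³ metres = 91.6
  0.00667 kilometres = 0.00667 × 10³ metres = 6.67
  892000 millimetres = 892000 × 10⁻³ metres = 892
  400 metres → 400
Sum: 91.6 + 6.67 + 892 + 400 = 1390.27

1390.27 metres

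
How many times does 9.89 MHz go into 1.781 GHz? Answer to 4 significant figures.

(1.781 × 10⁹) / (9.89 × 10⁶) = 0.18008 × 10³

180.1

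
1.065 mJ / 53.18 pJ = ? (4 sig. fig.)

20030000

(1.065e-3) / (53.18e-12) = 0.020026e9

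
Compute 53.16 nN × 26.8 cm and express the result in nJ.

14.24688 nJ

53.16 × 10^-9 × 26.8 × 10^-2 = 1424.688 × 10^-11 J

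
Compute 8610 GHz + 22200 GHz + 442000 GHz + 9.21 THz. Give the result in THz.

482.02 THz

In THz:
  8610 GHz = 8610 × 10⁻³ THz = 8.61
  22200 GHz = 22200 × 10⁻³ THz = 22.2
  442000 GHz = 442000 × 10⁻³ THz = 442
  9.21 THz → 9.21
Sum: 8.61 + 22.2 + 442 + 9.21 = 482.02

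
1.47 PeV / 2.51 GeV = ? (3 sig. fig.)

586000

(1.47 × 10^15) / (2.51 × 10^9) = 0.5857 × 10^6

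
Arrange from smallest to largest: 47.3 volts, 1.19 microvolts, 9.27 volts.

1.19 microvolts < 9.27 volts < 47.3 volts

47.3 volts = 47.3 volts
1.19 microvolts = 0.00000119 volts
9.27 volts = 9.27 volts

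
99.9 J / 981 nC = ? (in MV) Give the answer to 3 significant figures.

102 MV

(99.9) / (981 × 10⁻⁹) = 0.10183 × 10⁹ V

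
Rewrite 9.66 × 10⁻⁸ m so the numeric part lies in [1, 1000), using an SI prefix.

= 96.6 × 10⁻⁹ m; 10⁻⁹ is nano.

96.6 nm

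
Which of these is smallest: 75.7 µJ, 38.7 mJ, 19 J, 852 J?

75.7 µJ = 0.0000757 J
38.7 mJ = 0.0387 J
19 J = 19 J
852 J = 852 J

75.7 µJ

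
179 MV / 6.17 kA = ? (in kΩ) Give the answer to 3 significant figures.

29.0 kΩ

(179 × 10^6) / (6.17 × 10^3) = 29.011 × 10^3 Ω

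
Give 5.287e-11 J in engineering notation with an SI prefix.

52.87 pJ

= 52.87e-12 J; 1e-12 is pico.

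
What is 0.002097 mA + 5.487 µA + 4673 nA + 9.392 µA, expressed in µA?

In µA:
  0.002097 mA = 0.002097e3 µA = 2.097
  5.487 µA → 5.487
  4673 nA = 4673e-3 µA = 4.673
  9.392 µA → 9.392
Sum: 2.097 + 5.487 + 4.673 + 9.392 = 21.649

21.649 µA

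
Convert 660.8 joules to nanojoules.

660800000000 nanojoules

(no prefix) = 10⁰, nano = 10⁻⁹; factor is 10⁹.
660.8 × 10⁹ = 660800000000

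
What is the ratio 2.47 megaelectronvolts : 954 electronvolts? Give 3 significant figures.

2590

(2.47e6) / (954) = 0.002589e6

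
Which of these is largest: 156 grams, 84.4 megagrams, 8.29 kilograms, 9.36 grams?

156 grams = 156 grams
84.4 megagrams = 84400000 grams
8.29 kilograms = 8290 grams
9.36 grams = 9.36 grams

84.4 megagrams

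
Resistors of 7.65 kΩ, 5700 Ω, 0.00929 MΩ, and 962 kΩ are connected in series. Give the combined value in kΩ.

In kΩ:
  7.65 kΩ → 7.65
  5700 Ω = 5700e-3 kΩ = 5.7
  0.00929 MΩ = 0.00929e3 kΩ = 9.29
  962 kΩ → 962
Sum: 7.65 + 5.7 + 9.29 + 962 = 984.64

984.64 kΩ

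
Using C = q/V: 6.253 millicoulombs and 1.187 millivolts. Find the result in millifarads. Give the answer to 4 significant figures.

5268 millifarads

(6.253e-3) / (1.187e-3) = 5.2679 F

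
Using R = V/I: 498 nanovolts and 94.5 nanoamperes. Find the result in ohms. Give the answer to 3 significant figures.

5.27 ohms

(498 × 10⁻⁹) / (94.5 × 10⁻⁹) = 5.2698 Ω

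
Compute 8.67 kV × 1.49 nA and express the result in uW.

12.9183 uW

8.67e3 × 1.49e-9 = 12.9183e-6 W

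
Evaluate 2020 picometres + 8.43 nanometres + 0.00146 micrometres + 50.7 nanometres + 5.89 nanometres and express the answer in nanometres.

In nanometres:
  2020 picometres = 2020e-3 nanometres = 2.02
  8.43 nanometres → 8.43
  0.00146 micrometres = 0.00146e3 nanometres = 1.46
  50.7 nanometres → 50.7
  5.89 nanometres → 5.89
Sum: 2.02 + 8.43 + 1.46 + 50.7 + 5.89 = 68.5

68.5 nanometres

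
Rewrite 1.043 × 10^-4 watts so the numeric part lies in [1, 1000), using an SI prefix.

104.3 microwatts

= 104.3 × 10^-6 watts; 10^-6 is micro.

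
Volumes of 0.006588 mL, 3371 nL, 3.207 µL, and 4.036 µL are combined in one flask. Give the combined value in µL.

In µL:
  0.006588 mL = 0.006588e3 µL = 6.588
  3371 nL = 3371e-3 µL = 3.371
  3.207 µL → 3.207
  4.036 µL → 4.036
Sum: 6.588 + 3.371 + 3.207 + 4.036 = 17.202

17.202 µL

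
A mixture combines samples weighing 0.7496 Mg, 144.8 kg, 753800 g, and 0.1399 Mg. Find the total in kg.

1788.1 kg

In kg:
  0.7496 Mg = 0.7496e3 kg = 749.6
  144.8 kg → 144.8
  753800 g = 753800e-3 kg = 753.8
  0.1399 Mg = 0.1399e3 kg = 139.9
Sum: 749.6 + 144.8 + 753.8 + 139.9 = 1788.1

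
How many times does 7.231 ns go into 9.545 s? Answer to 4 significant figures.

(9.545) / (7.231e-9) = 1.32e9

1320000000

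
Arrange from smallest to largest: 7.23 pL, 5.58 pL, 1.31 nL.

7.23 pL = 0.00000000000723 L
5.58 pL = 0.00000000000558 L
1.31 nL = 0.00000000131 L

5.58 pL < 7.23 pL < 1.31 nL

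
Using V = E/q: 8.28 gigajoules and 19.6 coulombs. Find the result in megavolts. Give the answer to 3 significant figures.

422 megavolts

(8.28 × 10⁹) / (19.6) = 0.42245 × 10⁹ V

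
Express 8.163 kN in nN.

8163000000000 nN

kilo = 1e3, nano = 1e-9; factor is 1e12.
8.163 × 1e12 = 8163000000000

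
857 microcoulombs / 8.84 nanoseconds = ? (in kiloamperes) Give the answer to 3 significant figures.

96.9 kiloamperes

(857 × 10^-6) / (8.84 × 10^-9) = 96.946 × 10^3 A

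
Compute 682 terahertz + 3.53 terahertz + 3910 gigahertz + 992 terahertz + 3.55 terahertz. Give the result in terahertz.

In terahertz:
  682 terahertz → 682
  3.53 terahertz → 3.53
  3910 gigahertz = 3910 × 10⁻³ terahertz = 3.91
  992 terahertz → 992
  3.55 terahertz → 3.55
Sum: 682 + 3.53 + 3.91 + 992 + 3.55 = 1684.99

1684.99 terahertz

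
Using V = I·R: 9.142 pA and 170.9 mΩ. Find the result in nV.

9.142 × 10^-12 × 170.9 × 10^-3 = 1562.3678 × 10^-15 V

0.0015623678 nV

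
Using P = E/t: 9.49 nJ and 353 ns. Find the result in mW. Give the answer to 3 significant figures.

(9.49e-9) / (353e-9) = 0.026884 W

26.9 mW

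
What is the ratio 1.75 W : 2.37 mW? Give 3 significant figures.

(1.75) / (2.37 × 10⁻³) = 0.7384 × 10³

738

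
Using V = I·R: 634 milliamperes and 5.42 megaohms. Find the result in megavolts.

3.43628 megavolts

634e-3 × 5.42e6 = 3436.28e3 V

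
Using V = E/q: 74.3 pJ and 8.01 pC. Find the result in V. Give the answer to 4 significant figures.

9.276 V

(74.3 × 10^-12) / (8.01 × 10^-12) = 9.27591 V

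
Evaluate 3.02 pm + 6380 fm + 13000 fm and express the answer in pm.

22.4 pm

In pm:
  3.02 pm → 3.02
  6380 fm = 6380e-3 pm = 6.38
  13000 fm = 13000e-3 pm = 13
Sum: 3.02 + 6.38 + 13 = 22.4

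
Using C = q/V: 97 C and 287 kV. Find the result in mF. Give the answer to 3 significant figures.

0.338 mF

(97) / (287e3) = 0.33798e-3 F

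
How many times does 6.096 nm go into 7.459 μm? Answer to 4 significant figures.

1224

(7.459e-6) / (6.096e-9) = 1.2236e3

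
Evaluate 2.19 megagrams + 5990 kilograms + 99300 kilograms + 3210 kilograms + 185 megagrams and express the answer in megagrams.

295.69 megagrams

In megagrams:
  2.19 megagrams → 2.19
  5990 kilograms = 5990 × 10^-3 megagrams = 5.99
  99300 kilograms = 99300 × 10^-3 megagrams = 99.3
  3210 kilograms = 3210 × 10^-3 megagrams = 3.21
  185 megagrams → 185
Sum: 2.19 + 5.99 + 99.3 + 3.21 + 185 = 295.69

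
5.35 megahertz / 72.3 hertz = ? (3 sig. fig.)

74000

(5.35 × 10⁶) / (72.3) = 0.074 × 10⁶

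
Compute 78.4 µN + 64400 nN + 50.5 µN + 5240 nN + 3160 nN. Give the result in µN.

201.7 µN

In µN:
  78.4 µN → 78.4
  64400 nN = 64400 × 10^-3 µN = 64.4
  50.5 µN → 50.5
  5240 nN = 5240 × 10^-3 µN = 5.24
  3160 nN = 3160 × 10^-3 µN = 3.16
Sum: 78.4 + 64.4 + 50.5 + 5.24 + 3.16 = 201.7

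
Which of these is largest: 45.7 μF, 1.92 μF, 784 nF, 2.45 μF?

45.7 μF

45.7 μF = 0.0000457 F
1.92 μF = 0.00000192 F
784 nF = 0.000000784 F
2.45 μF = 0.00000245 F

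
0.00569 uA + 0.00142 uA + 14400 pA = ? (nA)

21.51 nA

In nA:
  0.00569 uA = 0.00569 × 10³ nA = 5.69
  0.00142 uA = 0.00142 × 10³ nA = 1.42
  14400 pA = 14400 × 10⁻³ nA = 14.4
Sum: 5.69 + 1.42 + 14.4 = 21.51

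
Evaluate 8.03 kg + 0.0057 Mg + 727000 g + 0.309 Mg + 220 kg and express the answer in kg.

In kg:
  8.03 kg → 8.03
  0.0057 Mg = 0.0057 × 10³ kg = 5.7
  727000 g = 727000 × 10⁻³ kg = 727
  0.309 Mg = 0.309 × 10³ kg = 309
  220 kg → 220
Sum: 8.03 + 5.7 + 727 + 309 + 220 = 1269.73

1269.73 kg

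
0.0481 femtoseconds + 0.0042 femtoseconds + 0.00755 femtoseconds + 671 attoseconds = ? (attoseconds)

In attoseconds:
  0.0481 femtoseconds = 0.0481e3 attoseconds = 48.1
  0.0042 femtoseconds = 0.0042e3 attoseconds = 4.2
  0.00755 femtoseconds = 0.00755e3 attoseconds = 7.55
  671 attoseconds → 671
Sum: 48.1 + 4.2 + 7.55 + 671 = 730.85

730.85 attoseconds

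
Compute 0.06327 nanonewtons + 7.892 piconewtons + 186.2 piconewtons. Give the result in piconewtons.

257.362 piconewtons

In piconewtons:
  0.06327 nanonewtons = 0.06327e3 piconewtons = 63.27
  7.892 piconewtons → 7.892
  186.2 piconewtons → 186.2
Sum: 63.27 + 7.892 + 186.2 = 257.362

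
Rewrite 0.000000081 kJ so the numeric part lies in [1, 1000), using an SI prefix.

= 81 × 10⁻⁶ J; 10⁻⁶ is micro.

81 uJ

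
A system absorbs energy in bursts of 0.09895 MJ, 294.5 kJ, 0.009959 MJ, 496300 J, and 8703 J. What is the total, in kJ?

908.412 kJ

In kJ:
  0.09895 MJ = 0.09895 × 10³ kJ = 98.95
  294.5 kJ → 294.5
  0.009959 MJ = 0.009959 × 10³ kJ = 9.959
  496300 J = 496300 × 10⁻³ kJ = 496.3
  8703 J = 8703 × 10⁻³ kJ = 8.703
Sum: 98.95 + 294.5 + 9.959 + 496.3 + 8.703 = 908.412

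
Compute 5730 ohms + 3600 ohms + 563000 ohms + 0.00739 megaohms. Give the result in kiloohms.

In kiloohms:
  5730 ohms = 5730 × 10⁻³ kiloohms = 5.73
  3600 ohms = 3600 × 10⁻³ kiloohms = 3.6
  563000 ohms = 563000 × 10⁻³ kiloohms = 563
  0.00739 megaohms = 0.00739 × 10³ kiloohms = 7.39
Sum: 5.73 + 3.6 + 563 + 7.39 = 579.72

579.72 kiloohms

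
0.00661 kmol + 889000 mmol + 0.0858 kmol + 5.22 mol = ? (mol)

In mol:
  0.00661 kmol = 0.00661e3 mol = 6.61
  889000 mmol = 889000e-3 mol = 889
  0.0858 kmol = 0.0858e3 mol = 85.8
  5.22 mol → 5.22
Sum: 6.61 + 889 + 85.8 + 5.22 = 986.63

986.63 mol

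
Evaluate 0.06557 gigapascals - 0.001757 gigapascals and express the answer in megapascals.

In megapascals:
  0.06557 gigapascals = 0.06557 × 10^3 megapascals = 65.57
  0.001757 gigapascals = 0.001757 × 10^3 megapascals = 1.757
Difference: 65.57 - 1.757 = 63.813

63.813 megapascals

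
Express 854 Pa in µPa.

(no prefix) = 10⁰, micro = 10⁻⁶; factor is 10⁶.
854 × 10⁶ = 854000000

854000000 µPa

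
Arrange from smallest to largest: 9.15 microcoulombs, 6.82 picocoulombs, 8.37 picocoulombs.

6.82 picocoulombs < 8.37 picocoulombs < 9.15 microcoulombs

9.15 microcoulombs = 0.00000915 coulombs
6.82 picocoulombs = 0.00000000000682 coulombs
8.37 picocoulombs = 0.00000000000837 coulombs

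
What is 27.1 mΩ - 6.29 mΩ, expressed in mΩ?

In mΩ:
  27.1 mΩ → 27.1
  6.29 mΩ → 6.29
Difference: 27.1 - 6.29 = 20.81

20.81 mΩ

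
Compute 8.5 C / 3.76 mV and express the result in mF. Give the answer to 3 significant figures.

2260000 mF

(8.5) / (3.76e-3) = 2.2606e3 F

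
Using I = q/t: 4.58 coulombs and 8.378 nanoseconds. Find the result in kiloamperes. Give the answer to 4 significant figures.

(4.58) / (8.378 × 10^-9) = 0.54667 × 10^9 A

546700 kiloamperes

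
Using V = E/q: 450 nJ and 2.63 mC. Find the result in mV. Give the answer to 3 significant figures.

0.171 mV

(450 × 10^-9) / (2.63 × 10^-3) = 171.1 × 10^-6 V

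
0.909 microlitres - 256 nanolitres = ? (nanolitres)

653 nanolitres

In nanolitres:
  0.909 microlitres = 0.909 × 10³ nanolitres = 909
  256 nanolitres → 256
Difference: 909 - 256 = 653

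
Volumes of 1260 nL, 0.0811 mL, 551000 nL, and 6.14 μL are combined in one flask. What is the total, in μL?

In μL:
  1260 nL = 1260 × 10⁻³ μL = 1.26
  0.0811 mL = 0.0811 × 10³ μL = 81.1
  551000 nL = 551000 × 10⁻³ μL = 551
  6.14 μL → 6.14
Sum: 1.26 + 81.1 + 551 + 6.14 = 639.5

639.5 μL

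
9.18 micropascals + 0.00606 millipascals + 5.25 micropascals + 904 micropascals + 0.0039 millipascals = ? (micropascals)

928.39 micropascals

In micropascals:
  9.18 micropascals → 9.18
  0.00606 millipascals = 0.00606e3 micropascals = 6.06
  5.25 micropascals → 5.25
  904 micropascals → 904
  0.0039 millipascals = 0.0039e3 micropascals = 3.9
Sum: 9.18 + 6.06 + 5.25 + 904 + 3.9 = 928.39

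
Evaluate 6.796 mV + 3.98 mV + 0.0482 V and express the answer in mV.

In mV:
  6.796 mV → 6.796
  3.98 mV → 3.98
  0.0482 V = 0.0482 × 10^3 mV = 48.2
Sum: 6.796 + 3.98 + 48.2 = 58.976

58.976 mV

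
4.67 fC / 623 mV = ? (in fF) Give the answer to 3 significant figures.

(4.67 × 10⁻¹⁵) / (623 × 10⁻³) = 0.007496 × 10⁻¹² F

7.50 fF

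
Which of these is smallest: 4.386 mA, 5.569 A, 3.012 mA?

4.386 mA = 0.004386 A
5.569 A = 5.569 A
3.012 mA = 0.003012 A

3.012 mA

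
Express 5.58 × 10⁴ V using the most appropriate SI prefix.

55.8 kV

= 55.8 × 10³ V; 10³ is kilo.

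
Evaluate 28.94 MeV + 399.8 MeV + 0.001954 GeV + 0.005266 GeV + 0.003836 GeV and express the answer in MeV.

439.796 MeV

In MeV:
  28.94 MeV → 28.94
  399.8 MeV → 399.8
  0.001954 GeV = 0.001954 × 10³ MeV = 1.954
  0.005266 GeV = 0.005266 × 10³ MeV = 5.266
  0.003836 GeV = 0.003836 × 10³ MeV = 3.836
Sum: 28.94 + 399.8 + 1.954 + 5.266 + 3.836 = 439.796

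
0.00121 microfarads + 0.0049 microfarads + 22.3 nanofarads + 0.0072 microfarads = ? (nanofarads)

35.61 nanofarads

In nanofarads:
  0.00121 microfarads = 0.00121e3 nanofarads = 1.21
  0.0049 microfarads = 0.0049e3 nanofarads = 4.9
  22.3 nanofarads → 22.3
  0.0072 microfarads = 0.0072e3 nanofarads = 7.2
Sum: 1.21 + 4.9 + 22.3 + 7.2 = 35.61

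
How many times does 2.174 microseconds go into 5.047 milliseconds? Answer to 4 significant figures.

(5.047 × 10⁻³) / (2.174 × 10⁻⁶) = 2.3215 × 10³

2322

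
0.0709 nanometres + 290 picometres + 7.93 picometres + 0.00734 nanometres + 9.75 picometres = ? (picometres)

In picometres:
  0.0709 nanometres = 0.0709 × 10^3 picometres = 70.9
  290 picometres → 290
  7.93 picometres → 7.93
  0.00734 nanometres = 0.00734 × 10^3 picometres = 7.34
  9.75 picometres → 9.75
Sum: 70.9 + 290 + 7.93 + 7.34 + 9.75 = 385.92

385.92 picometres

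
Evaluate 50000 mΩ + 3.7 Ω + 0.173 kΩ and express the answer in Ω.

226.7 Ω

In Ω:
  50000 mΩ = 50000 × 10^-3 Ω = 50
  3.7 Ω → 3.7
  0.173 kΩ = 0.173 × 10^3 Ω = 173
Sum: 50 + 3.7 + 173 = 226.7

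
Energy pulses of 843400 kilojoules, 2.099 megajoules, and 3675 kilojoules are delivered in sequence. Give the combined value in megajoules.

In megajoules:
  843400 kilojoules = 843400 × 10^-3 megajoules = 843.4
  2.099 megajoules → 2.099
  3675 kilojoules = 3675 × 10^-3 megajoules = 3.675
Sum: 843.4 + 2.099 + 3.675 = 849.174

849.174 megajoules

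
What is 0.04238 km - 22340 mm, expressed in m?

In m:
  0.04238 km = 0.04238e3 m = 42.38
  22340 mm = 22340e-3 m = 22.34
Difference: 42.38 - 22.34 = 20.04

20.04 m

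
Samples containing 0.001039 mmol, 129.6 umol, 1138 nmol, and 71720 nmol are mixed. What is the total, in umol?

203.497 umol

In umol:
  0.001039 mmol = 0.001039e3 umol = 1.039
  129.6 umol → 129.6
  1138 nmol = 1138e-3 umol = 1.138
  71720 nmol = 71720e-3 umol = 71.72
Sum: 1.039 + 129.6 + 1.138 + 71.72 = 203.497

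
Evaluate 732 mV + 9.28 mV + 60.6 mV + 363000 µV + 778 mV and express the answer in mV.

In mV:
  732 mV → 732
  9.28 mV → 9.28
  60.6 mV → 60.6
  363000 µV = 363000 × 10^-3 mV = 363
  778 mV → 778
Sum: 732 + 9.28 + 60.6 + 363 + 778 = 1942.88

1942.88 mV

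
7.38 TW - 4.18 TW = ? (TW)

3.2 TW

In TW:
  7.38 TW → 7.38
  4.18 TW → 4.18
Difference: 7.38 - 4.18 = 3.2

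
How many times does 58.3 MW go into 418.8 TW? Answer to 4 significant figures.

(418.8 × 10¹²) / (58.3 × 10⁶) = 7.1835 × 10⁶

7184000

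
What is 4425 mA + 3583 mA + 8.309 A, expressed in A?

In A:
  4425 mA = 4425 × 10⁻³ A = 4.425
  3583 mA = 3583 × 10⁻³ A = 3.583
  8.309 A → 8.309
Sum: 4.425 + 3.583 + 8.309 = 16.317

16.317 A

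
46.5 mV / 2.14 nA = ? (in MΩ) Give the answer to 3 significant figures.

21.7 MΩ

(46.5 × 10^-3) / (2.14 × 10^-9) = 21.729 × 10^6 Ω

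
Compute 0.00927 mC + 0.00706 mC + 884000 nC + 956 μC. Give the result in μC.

1856.33 μC

In μC:
  0.00927 mC = 0.00927 × 10³ μC = 9.27
  0.00706 mC = 0.00706 × 10³ μC = 7.06
  884000 nC = 884000 × 10⁻³ μC = 884
  956 μC → 956
Sum: 9.27 + 7.06 + 884 + 956 = 1856.33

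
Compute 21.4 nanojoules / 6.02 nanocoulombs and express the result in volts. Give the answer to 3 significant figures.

3.55 volts

(21.4 × 10^-9) / (6.02 × 10^-9) = 3.5548 V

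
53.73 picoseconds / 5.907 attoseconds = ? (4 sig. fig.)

9096000

(53.73 × 10⁻¹²) / (5.907 × 10⁻¹⁸) = 9.096 × 10⁶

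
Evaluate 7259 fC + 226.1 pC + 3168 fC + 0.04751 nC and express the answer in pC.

284.037 pC

In pC:
  7259 fC = 7259e-3 pC = 7.259
  226.1 pC → 226.1
  3168 fC = 3168e-3 pC = 3.168
  0.04751 nC = 0.04751e3 pC = 47.51
Sum: 7.259 + 226.1 + 3.168 + 47.51 = 284.037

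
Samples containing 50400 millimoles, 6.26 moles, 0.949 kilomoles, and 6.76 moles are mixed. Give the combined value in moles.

1012.42 moles

In moles:
  50400 millimoles = 50400 × 10^-3 moles = 50.4
  6.26 moles → 6.26
  0.949 kilomoles = 0.949 × 10^3 moles = 949
  6.76 moles → 6.76
Sum: 50.4 + 6.26 + 949 + 6.76 = 1012.42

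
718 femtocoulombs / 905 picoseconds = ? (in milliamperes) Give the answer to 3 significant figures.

0.793 milliamperes

(718e-15) / (905e-12) = 0.79337e-3 A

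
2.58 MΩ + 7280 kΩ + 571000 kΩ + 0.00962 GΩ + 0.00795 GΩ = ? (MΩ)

598.43 MΩ

In MΩ:
  2.58 MΩ → 2.58
  7280 kΩ = 7280 × 10^-3 MΩ = 7.28
  571000 kΩ = 571000 × 10^-3 MΩ = 571
  0.00962 GΩ = 0.00962 × 10^3 MΩ = 9.62
  0.00795 GΩ = 0.00795 × 10^3 MΩ = 7.95
Sum: 2.58 + 7.28 + 571 + 9.62 + 7.95 = 598.43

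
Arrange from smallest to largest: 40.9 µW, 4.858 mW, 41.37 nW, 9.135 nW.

40.9 µW = 0.0000409 W
4.858 mW = 0.004858 W
41.37 nW = 0.00000004137 W
9.135 nW = 0.000000009135 W

9.135 nW < 41.37 nW < 40.9 µW < 4.858 mW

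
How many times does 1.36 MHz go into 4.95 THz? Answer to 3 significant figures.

3640000

(4.95e12) / (1.36e6) = 3.64e6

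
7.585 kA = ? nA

kilo = 10³, nano = 10⁻⁹; factor is 10¹².
7.585 × 10¹² = 7585000000000

7585000000000 nA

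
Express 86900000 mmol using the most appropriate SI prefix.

= 86.9 × 10^3 mol; 10^3 is kilo.

86.9 kmol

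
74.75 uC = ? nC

micro = 1e-6, nano = 1e-9; factor is 1e3.
74.75 × 1e3 = 74750

74750 nC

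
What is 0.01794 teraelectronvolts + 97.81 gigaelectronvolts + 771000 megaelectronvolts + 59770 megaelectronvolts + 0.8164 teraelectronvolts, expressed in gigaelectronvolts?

1762.92 gigaelectronvolts

In gigaelectronvolts:
  0.01794 teraelectronvolts = 0.01794 × 10^3 gigaelectronvolts = 17.94
  97.81 gigaelectronvolts → 97.81
  771000 megaelectronvolts = 771000 × 10^-3 gigaelectronvolts = 771
  59770 megaelectronvolts = 59770 × 10^-3 gigaelectronvolts = 59.77
  0.8164 teraelectronvolts = 0.8164 × 10^3 gigaelectronvolts = 816.4
Sum: 17.94 + 97.81 + 771 + 59.77 + 816.4 = 1762.92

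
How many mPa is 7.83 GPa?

7830000000000 mPa

giga = 1e9, milli = 1e-3; factor is 1e12.
7.83 × 1e12 = 7830000000000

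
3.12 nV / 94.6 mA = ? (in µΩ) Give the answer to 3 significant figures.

(3.12e-9) / (94.6e-3) = 0.032981e-6 Ω

0.0330 µΩ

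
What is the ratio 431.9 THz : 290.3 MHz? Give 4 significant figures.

1488000

(431.9 × 10¹²) / (290.3 × 10⁶) = 1.4878 × 10⁶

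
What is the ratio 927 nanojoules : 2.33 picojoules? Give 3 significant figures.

(927e-9) / (2.33e-12) = 397.9e3

398000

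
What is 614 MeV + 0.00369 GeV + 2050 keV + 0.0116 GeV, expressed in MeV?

In MeV:
  614 MeV → 614
  0.00369 GeV = 0.00369 × 10^3 MeV = 3.69
  2050 keV = 2050 × 10^-3 MeV = 2.05
  0.0116 GeV = 0.0116 × 10^3 MeV = 11.6
Sum: 614 + 3.69 + 2.05 + 11.6 = 631.34

631.34 MeV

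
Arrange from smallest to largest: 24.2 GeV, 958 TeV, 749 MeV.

749 MeV < 24.2 GeV < 958 TeV

24.2 GeV = 24200000000 eV
958 TeV = 958000000000000 eV
749 MeV = 749000000 eV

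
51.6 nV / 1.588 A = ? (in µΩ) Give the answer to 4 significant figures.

0.03249 µΩ

(51.6 × 10^-9) / (1.588) = 32.4937 × 10^-9 Ω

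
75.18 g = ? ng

75180000000 ng

(no prefix) = 10⁰, nano = 10⁻⁹; factor is 10⁹.
75.18 × 10⁹ = 75180000000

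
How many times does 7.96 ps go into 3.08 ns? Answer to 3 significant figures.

387

(3.08 × 10⁻⁹) / (7.96 × 10⁻¹²) = 0.3869 × 10³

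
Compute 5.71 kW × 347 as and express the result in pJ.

5.71e3 × 347e-18 = 1981.37e-15 J

1.98137 pJ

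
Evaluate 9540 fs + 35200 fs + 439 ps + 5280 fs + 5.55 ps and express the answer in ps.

In ps:
  9540 fs = 9540 × 10⁻³ ps = 9.54
  35200 fs = 35200 × 10⁻³ ps = 35.2
  439 ps → 439
  5280 fs = 5280 × 10⁻³ ps = 5.28
  5.55 ps → 5.55
Sum: 9.54 + 35.2 + 439 + 5.28 + 5.55 = 494.57

494.57 ps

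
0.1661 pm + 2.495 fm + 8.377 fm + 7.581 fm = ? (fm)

184.553 fm

In fm:
  0.1661 pm = 0.1661 × 10^3 fm = 166.1
  2.495 fm → 2.495
  8.377 fm → 8.377
  7.581 fm → 7.581
Sum: 166.1 + 2.495 + 8.377 + 7.581 = 184.553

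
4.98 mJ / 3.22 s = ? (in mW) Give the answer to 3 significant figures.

1.55 mW

(4.98 × 10⁻³) / (3.22) = 1.5466 × 10⁻³ W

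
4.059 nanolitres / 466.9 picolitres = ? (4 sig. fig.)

(4.059 × 10^-9) / (466.9 × 10^-12) = 0.0086935 × 10^3

8.694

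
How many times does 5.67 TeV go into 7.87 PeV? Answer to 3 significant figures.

(7.87 × 10^15) / (5.67 × 10^12) = 1.388 × 10^3

1390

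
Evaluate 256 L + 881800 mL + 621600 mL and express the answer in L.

1759.4 L

In L:
  256 L → 256
  881800 mL = 881800 × 10^-3 L = 881.8
  621600 mL = 621600 × 10^-3 L = 621.6
Sum: 256 + 881.8 + 621.6 = 1759.4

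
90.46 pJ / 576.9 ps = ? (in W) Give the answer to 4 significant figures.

(90.46e-12) / (576.9e-12) = 0.156804 W

0.1568 W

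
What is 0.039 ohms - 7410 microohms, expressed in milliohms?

In milliohms:
  0.039 ohms = 0.039 × 10³ milliohms = 39
  7410 microohms = 7410 × 10⁻³ milliohms = 7.41
Difference: 39 - 7.41 = 31.59

31.59 milliohms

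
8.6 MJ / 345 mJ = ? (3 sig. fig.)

(8.6 × 10⁶) / (345 × 10⁻³) = 0.02493 × 10⁹

24900000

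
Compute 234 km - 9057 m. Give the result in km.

In km:
  234 km → 234
  9057 m = 9057 × 10^-3 km = 9.057
Difference: 234 - 9.057 = 224.943

224.943 km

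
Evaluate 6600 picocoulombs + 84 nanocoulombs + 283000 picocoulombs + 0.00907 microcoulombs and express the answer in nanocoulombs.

In nanocoulombs:
  6600 picocoulombs = 6600 × 10⁻³ nanocoulombs = 6.6
  84 nanocoulombs → 84
  283000 picocoulombs = 283000 × 10⁻³ nanocoulombs = 283
  0.00907 microcoulombs = 0.00907 × 10³ nanocoulombs = 9.07
Sum: 6.6 + 84 + 283 + 9.07 = 382.67

382.67 nanocoulombs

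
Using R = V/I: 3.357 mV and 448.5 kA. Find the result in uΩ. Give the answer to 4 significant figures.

(3.357 × 10⁻³) / (448.5 × 10³) = 0.00748495 × 10⁻⁶ Ω

0.007485 uΩ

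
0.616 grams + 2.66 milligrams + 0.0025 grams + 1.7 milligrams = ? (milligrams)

In milligrams:
  0.616 grams = 0.616 × 10^3 milligrams = 616
  2.66 milligrams → 2.66
  0.0025 grams = 0.0025 × 10^3 milligrams = 2.5
  1.7 milligrams → 1.7
Sum: 616 + 2.66 + 2.5 + 1.7 = 622.86

622.86 milligrams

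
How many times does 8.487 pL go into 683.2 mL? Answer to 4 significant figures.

(683.2 × 10⁻³) / (8.487 × 10⁻¹²) = 80.5 × 10⁹

80500000000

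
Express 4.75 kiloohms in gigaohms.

0.00000475 gigaohms

kilo = 10^3, giga = 10^9; factor is 10^-6.
4.75 × 10^-6 = 0.00000475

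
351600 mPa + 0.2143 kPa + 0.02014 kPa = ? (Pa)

In Pa:
  351600 mPa = 351600 × 10⁻³ Pa = 351.6
  0.2143 kPa = 0.2143 × 10³ Pa = 214.3
  0.02014 kPa = 0.02014 × 10³ Pa = 20.14
Sum: 351.6 + 214.3 + 20.14 = 586.04

586.04 Pa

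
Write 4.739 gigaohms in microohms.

4739000000000000 microohms

giga = 10⁹, micro = 10⁻⁶; factor is 10¹⁵.
4.739 × 10¹⁵ = 4739000000000000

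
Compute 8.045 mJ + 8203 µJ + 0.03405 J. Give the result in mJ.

In mJ:
  8.045 mJ → 8.045
  8203 µJ = 8203e-3 mJ = 8.203
  0.03405 J = 0.03405e3 mJ = 34.05
Sum: 8.045 + 8.203 + 34.05 = 50.298

50.298 mJ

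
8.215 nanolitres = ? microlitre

nano = 10⁻⁹, micro = 10⁻⁶; factor is 10⁻³.
8.215 × 10⁻³ = 0.008215

0.008215 microlitres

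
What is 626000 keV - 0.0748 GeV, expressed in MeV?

In MeV:
  626000 keV = 626000e-3 MeV = 626
  0.0748 GeV = 0.0748e3 MeV = 74.8
Difference: 626 - 74.8 = 551.2

551.2 MeV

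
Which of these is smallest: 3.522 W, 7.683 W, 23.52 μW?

23.52 μW

3.522 W = 3.522 W
7.683 W = 7.683 W
23.52 μW = 0.00002352 W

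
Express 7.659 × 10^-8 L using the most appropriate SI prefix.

76.59 nL

= 76.59 × 10^-9 L; 10^-9 is nano.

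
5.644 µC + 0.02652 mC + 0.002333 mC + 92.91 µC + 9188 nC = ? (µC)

136.595 µC

In µC:
  5.644 µC → 5.644
  0.02652 mC = 0.02652 × 10³ µC = 26.52
  0.002333 mC = 0.002333 × 10³ µC = 2.333
  92.91 µC → 92.91
  9188 nC = 9188 × 10⁻³ µC = 9.188
Sum: 5.644 + 26.52 + 2.333 + 92.91 + 9.188 = 136.595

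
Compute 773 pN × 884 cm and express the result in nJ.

773e-12 × 884e-2 = 683332e-14 J

6.83332 nJ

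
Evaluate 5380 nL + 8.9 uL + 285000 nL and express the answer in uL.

299.28 uL

In uL:
  5380 nL = 5380 × 10^-3 uL = 5.38
  8.9 uL → 8.9
  285000 nL = 285000 × 10^-3 uL = 285
Sum: 5.38 + 8.9 + 285 = 299.28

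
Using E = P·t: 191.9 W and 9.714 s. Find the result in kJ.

191.9 × 9.714 = 1864.1166 J

1.8641166 kJ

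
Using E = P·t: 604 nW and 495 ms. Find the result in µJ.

0.29898 µJ

604 × 10⁻⁹ × 495 × 10⁻³ = 298980 × 10⁻¹² J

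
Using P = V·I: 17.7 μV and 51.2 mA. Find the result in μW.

17.7 × 10⁻⁶ × 51.2 × 10⁻³ = 906.24 × 10⁻⁹ W

0.90624 μW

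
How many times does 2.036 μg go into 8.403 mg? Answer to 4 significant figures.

4127

(8.403 × 10⁻³) / (2.036 × 10⁻⁶) = 4.1272 × 10³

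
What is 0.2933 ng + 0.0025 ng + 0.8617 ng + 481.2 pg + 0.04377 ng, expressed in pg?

In pg:
  0.2933 ng = 0.2933 × 10³ pg = 293.3
  0.0025 ng = 0.0025 × 10³ pg = 2.5
  0.8617 ng = 0.8617 × 10³ pg = 861.7
  481.2 pg → 481.2
  0.04377 ng = 0.04377 × 10³ pg = 43.77
Sum: 293.3 + 2.5 + 861.7 + 481.2 + 43.77 = 1682.47

1682.47 pg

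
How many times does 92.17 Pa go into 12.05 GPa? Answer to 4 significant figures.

130700000

(12.05 × 10⁹) / (92.17) = 0.13074 × 10⁹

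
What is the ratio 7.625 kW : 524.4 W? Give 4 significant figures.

(7.625e3) / (524.4) = 0.01454e3

14.54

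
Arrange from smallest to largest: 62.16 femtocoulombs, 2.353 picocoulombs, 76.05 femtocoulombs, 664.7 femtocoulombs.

62.16 femtocoulombs < 76.05 femtocoulombs < 664.7 femtocoulombs < 2.353 picocoulombs

62.16 femtocoulombs = 0.00000000000006216 coulombs
2.353 picocoulombs = 0.000000000002353 coulombs
76.05 femtocoulombs = 0.00000000000007605 coulombs
664.7 femtocoulombs = 0.0000000000006647 coulombs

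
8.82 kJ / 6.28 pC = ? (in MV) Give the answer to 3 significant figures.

1400000000 MV

(8.82 × 10³) / (6.28 × 10⁻¹²) = 1.4045 × 10¹⁵ V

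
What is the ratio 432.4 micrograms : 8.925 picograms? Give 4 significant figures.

48450000

(432.4 × 10^-6) / (8.925 × 10^-12) = 48.448 × 10^6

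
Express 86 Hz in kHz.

0.086 kHz

(no prefix) = 1e0, kilo = 1e3; factor is 1e-3.
86 × 1e-3 = 0.086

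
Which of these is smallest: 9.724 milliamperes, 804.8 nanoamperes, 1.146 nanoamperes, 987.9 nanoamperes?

1.146 nanoamperes

9.724 milliamperes = 0.009724 amperes
804.8 nanoamperes = 0.0000008048 amperes
1.146 nanoamperes = 0.000000001146 amperes
987.9 nanoamperes = 0.0000009879 amperes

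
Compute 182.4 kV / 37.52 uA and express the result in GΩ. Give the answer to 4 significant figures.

4.861 GΩ

(182.4e3) / (37.52e-6) = 4.86141e9 Ω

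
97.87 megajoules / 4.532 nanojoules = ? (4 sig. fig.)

(97.87e6) / (4.532e-9) = 21.595e15

21600000000000000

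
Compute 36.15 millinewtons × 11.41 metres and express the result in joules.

36.15e-3 × 11.41 = 412.4715e-3 J

0.4124715 joules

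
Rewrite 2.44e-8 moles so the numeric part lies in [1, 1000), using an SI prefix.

24.4 nanomoles

= 24.4e-9 moles; 1e-9 is nano.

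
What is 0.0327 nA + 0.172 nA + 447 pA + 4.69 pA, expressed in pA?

In pA:
  0.0327 nA = 0.0327 × 10³ pA = 32.7
  0.172 nA = 0.172 × 10³ pA = 172
  447 pA → 447
  4.69 pA → 4.69
Sum: 32.7 + 172 + 447 + 4.69 = 656.39

656.39 pA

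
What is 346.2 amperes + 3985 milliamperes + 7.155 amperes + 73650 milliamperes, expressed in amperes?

In amperes:
  346.2 amperes → 346.2
  3985 milliamperes = 3985 × 10⁻³ amperes = 3.985
  7.155 amperes → 7.155
  73650 milliamperes = 73650 × 10⁻³ amperes = 73.65
Sum: 346.2 + 3.985 + 7.155 + 73.65 = 430.99

430.99 amperes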